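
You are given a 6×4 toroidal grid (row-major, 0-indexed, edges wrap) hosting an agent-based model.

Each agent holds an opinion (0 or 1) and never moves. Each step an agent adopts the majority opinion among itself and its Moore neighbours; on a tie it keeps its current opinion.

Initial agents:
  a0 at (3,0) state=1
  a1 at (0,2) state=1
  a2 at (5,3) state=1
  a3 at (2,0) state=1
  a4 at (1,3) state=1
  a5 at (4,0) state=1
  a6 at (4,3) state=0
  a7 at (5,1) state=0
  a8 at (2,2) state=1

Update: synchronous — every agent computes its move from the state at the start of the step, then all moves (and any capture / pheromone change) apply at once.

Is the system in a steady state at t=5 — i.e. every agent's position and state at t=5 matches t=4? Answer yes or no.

t=1: a0@(3,0):1 a1@(0,2):1 a2@(5,3):1 a3@(2,0):1 a4@(1,3):1 a5@(4,0):1 a6@(4,3):1 a7@(5,1):1 a8@(2,2):1
t=2: (unchanged — steady state)

yes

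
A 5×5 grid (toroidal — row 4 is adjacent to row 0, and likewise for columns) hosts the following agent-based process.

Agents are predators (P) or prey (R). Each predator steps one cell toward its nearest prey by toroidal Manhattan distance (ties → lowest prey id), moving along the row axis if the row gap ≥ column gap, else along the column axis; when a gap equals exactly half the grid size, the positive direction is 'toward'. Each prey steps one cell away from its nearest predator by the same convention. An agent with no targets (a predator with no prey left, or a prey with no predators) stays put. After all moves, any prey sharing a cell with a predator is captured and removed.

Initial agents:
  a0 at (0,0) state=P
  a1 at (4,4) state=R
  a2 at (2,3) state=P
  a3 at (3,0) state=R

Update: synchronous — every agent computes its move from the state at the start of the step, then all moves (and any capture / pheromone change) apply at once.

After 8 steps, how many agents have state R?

1

t=1: a0@(4,0):P a1@(3,4):R a2@(3,3):P a3@(2,0):R
t=2: a0@(3,0):P a2@(3,4):P a3@(1,0):R
t=3: a0@(2,0):P a2@(2,4):P a3@(0,0):R
t=4: a0@(1,0):P a2@(1,4):P a3@(4,0):R
t=5: a0@(0,0):P a2@(0,4):P a3@(3,0):R
t=6: a0@(4,0):P a2@(4,4):P a3@(2,0):R
t=7: a0@(3,0):P a2@(3,4):P a3@(1,0):R
t=8: a0@(2,0):P a2@(2,4):P a3@(0,0):R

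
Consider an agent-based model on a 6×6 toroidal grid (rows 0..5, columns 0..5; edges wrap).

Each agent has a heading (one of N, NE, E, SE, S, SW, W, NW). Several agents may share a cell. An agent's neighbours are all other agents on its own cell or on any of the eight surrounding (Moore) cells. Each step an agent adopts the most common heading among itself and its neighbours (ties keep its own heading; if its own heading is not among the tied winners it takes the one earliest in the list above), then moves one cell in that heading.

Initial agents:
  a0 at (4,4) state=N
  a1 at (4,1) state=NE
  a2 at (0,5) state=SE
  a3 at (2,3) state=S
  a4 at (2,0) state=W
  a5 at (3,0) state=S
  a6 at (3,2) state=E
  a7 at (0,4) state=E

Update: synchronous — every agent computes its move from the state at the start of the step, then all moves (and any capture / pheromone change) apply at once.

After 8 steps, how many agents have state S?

2

t=1: a0@(3,4):N a1@(3,2):NE a2@(1,0):SE a3@(3,3):S a4@(2,5):W a5@(4,0):S a6@(3,3):E a7@(0,5):E
t=2: a0@(2,4):N a1@(2,3):NE a2@(2,1):SE a3@(4,3):S a4@(2,4):W a5@(5,0):S a6@(3,4):E a7@(0,0):E
t=3: a0@(1,4):N a1@(1,4):NE a2@(3,2):SE a3@(5,3):S a4@(2,3):W a5@(0,0):S a6@(3,5):E a7@(0,1):E
t=4: a0@(0,4):N a1@(0,5):NE a2@(4,3):SE a3@(0,3):S a4@(2,2):W a5@(1,0):S a6@(3,0):E a7@(0,2):E
t=5: a0@(5,4):N a1@(5,0):NE a2@(5,4):SE a3@(1,3):S a4@(2,1):W a5@(2,0):S a6@(3,1):E a7@(0,3):E
t=6: a0@(4,4):N a1@(4,1):NE a2@(0,5):SE a3@(2,3):S a4@(2,0):W a5@(3,0):S a6@(3,2):E a7@(0,4):E
t=7: a0@(3,4):N a1@(3,2):NE a2@(1,0):SE a3@(3,3):S a4@(2,5):W a5@(4,0):S a6@(3,3):E a7@(0,5):E
t=8: a0@(2,4):N a1@(2,3):NE a2@(2,1):SE a3@(4,3):S a4@(2,4):W a5@(5,0):S a6@(3,4):E a7@(0,0):E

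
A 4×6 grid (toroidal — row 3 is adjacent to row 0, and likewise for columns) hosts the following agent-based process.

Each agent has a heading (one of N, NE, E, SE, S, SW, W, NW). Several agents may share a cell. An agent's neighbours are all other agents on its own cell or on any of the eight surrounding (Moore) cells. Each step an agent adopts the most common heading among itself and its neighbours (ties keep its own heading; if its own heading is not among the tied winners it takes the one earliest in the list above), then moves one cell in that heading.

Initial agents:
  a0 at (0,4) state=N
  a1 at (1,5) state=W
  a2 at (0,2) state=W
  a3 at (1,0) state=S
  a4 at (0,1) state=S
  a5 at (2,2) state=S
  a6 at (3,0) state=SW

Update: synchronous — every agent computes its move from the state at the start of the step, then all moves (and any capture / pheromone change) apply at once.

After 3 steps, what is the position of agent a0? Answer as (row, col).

t=1: a0@(3,4):N a1@(1,4):W a2@(0,1):W a3@(2,0):S a4@(1,1):S a5@(3,2):S a6@(0,5):SW
t=2: a0@(2,4):N a1@(1,3):W a2@(1,1):S a3@(3,0):S a4@(2,1):S a5@(0,2):S a6@(1,4):SW
t=3: a0@(1,4):N a1@(1,2):W a2@(2,1):S a3@(0,0):S a4@(3,1):S a5@(1,2):S a6@(2,3):SW

(1, 4)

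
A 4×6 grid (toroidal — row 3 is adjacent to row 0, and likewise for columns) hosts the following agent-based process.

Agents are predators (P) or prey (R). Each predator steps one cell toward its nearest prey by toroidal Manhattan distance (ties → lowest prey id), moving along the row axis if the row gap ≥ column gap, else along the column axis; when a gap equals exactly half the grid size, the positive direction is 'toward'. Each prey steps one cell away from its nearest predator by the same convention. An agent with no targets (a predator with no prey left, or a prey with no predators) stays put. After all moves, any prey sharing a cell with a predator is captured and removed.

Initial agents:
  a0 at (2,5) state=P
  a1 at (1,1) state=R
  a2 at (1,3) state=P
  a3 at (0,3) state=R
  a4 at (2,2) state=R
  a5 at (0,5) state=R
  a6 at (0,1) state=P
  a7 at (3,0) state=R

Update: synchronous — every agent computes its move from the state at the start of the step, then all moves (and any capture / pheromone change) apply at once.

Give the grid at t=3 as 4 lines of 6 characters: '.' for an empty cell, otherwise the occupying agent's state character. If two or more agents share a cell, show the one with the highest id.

t=1: a0@(3,5):P a1@(2,1):R a2@(0,3):P a3@(3,3):R a4@(3,2):R a6@(1,1):P a7@(0,0):R
t=2: a0@(3,4):P a1@(3,1):R a2@(3,3):P a3@(2,3):R a4@(2,2):R a6@(2,1):P a7@(1,0):R
t=3: a0@(2,4):P a1@(0,1):R a2@(2,3):P a3@(1,3):R a6@(3,1):P a7@(0,0):R

RR....
...R..
...PP.
.P....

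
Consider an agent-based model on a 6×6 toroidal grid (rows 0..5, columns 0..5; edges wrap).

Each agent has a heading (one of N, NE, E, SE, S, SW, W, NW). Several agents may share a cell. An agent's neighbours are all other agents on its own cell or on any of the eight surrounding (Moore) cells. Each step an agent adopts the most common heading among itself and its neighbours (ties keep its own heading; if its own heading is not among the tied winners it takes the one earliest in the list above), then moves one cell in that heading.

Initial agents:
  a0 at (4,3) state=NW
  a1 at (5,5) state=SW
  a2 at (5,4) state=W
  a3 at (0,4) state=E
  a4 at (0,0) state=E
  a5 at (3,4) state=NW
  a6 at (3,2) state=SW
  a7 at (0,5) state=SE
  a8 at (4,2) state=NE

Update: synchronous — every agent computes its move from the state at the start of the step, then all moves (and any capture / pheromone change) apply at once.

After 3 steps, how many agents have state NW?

3

t=1: a0@(3,2):NW a1@(5,0):E a2@(5,3):W a3@(0,5):E a4@(0,1):E a5@(2,3):NW a6@(4,1):SW a7@(0,0):E a8@(3,3):NE
t=2: a0@(2,1):NW a1@(5,1):E a2@(5,2):W a3@(0,0):E a4@(0,2):E a5@(1,2):NW a6@(5,0):SW a7@(0,1):E a8@(2,2):NW
t=3: a0@(1,0):NW a1@(5,2):E a2@(5,3):E a3@(0,1):E a4@(0,3):E a5@(0,1):NW a6@(5,1):E a7@(0,2):E a8@(1,1):NW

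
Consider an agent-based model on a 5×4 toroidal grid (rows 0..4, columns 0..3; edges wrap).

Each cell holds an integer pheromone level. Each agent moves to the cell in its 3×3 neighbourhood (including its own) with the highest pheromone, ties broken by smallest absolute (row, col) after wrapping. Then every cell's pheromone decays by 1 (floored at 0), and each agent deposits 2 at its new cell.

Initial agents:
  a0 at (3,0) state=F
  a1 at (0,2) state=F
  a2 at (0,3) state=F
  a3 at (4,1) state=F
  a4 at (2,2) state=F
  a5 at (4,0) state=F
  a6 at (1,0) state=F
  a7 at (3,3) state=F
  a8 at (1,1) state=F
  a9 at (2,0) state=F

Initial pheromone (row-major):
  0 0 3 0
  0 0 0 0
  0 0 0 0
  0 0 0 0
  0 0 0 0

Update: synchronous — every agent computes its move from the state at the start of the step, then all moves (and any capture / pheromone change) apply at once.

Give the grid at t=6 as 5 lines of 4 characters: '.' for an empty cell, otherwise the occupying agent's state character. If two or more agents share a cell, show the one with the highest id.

t=1: a0@(2,0) a1@(0,2) a2@(0,2) a3@(0,2) a4@(1,1) a5@(0,0) a6@(0,0) a7@(2,0) a8@(0,2) a9@(1,0) | pheromone: 4 0 10 0 / 2 2 0 0 / 4 0 0 0 / 0 0 0 0 / 0 0 0 0
t=2: a0@(2,0) a1@(0,2) a2@(0,2) a3@(0,2) a4@(0,2) a5@(0,0) a6@(0,0) a7@(2,0) a8@(0,2) a9@(0,0) | pheromone: 9 0 19 0 / 1 1 0 0 / 7 0 0 0 / 0 0 0 0 / 0 0 0 0
t=3: a0@(2,0) a1@(0,2) a2@(0,2) a3@(0,2) a4@(0,2) a5@(0,0) a6@(0,0) a7@(2,0) a8@(0,2) a9@(0,0) | pheromone: 14 0 28 0 / 0 0 0 0 / 10 0 0 0 / 0 0 0 0 / 0 0 0 0
t=4: a0@(2,0) a1@(0,2) a2@(0,2) a3@(0,2) a4@(0,2) a5@(0,0) a6@(0,0) a7@(2,0) a8@(0,2) a9@(0,0) | pheromone: 19 0 37 0 / 0 0 0 0 / 13 0 0 0 / 0 0 0 0 / 0 0 0 0
t=5: a0@(2,0) a1@(0,2) a2@(0,2) a3@(0,2) a4@(0,2) a5@(0,0) a6@(0,0) a7@(2,0) a8@(0,2) a9@(0,0) | pheromone: 24 0 46 0 / 0 0 0 0 / 16 0 0 0 / 0 0 0 0 / 0 0 0 0
t=6: a0@(2,0) a1@(0,2) a2@(0,2) a3@(0,2) a4@(0,2) a5@(0,0) a6@(0,0) a7@(2,0) a8@(0,2) a9@(0,0) | pheromone: 29 0 55 0 / 0 0 0 0 / 19 0 0 0 / 0 0 0 0 / 0 0 0 0

F.F.
....
F...
....
....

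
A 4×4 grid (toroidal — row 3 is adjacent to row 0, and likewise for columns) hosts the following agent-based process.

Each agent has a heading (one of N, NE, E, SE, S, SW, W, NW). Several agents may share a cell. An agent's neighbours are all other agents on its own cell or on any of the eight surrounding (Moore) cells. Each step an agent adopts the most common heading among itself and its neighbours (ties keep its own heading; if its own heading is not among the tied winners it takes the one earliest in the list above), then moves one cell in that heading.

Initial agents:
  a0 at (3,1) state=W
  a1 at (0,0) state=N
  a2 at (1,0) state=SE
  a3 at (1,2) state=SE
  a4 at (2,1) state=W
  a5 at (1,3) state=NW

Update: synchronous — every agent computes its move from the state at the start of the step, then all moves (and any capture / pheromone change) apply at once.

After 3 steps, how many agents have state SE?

t=1: a0@(3,0):W a1@(3,0):N a2@(2,1):SE a3@(2,3):SE a4@(2,0):W a5@(2,0):SE
t=2: a0@(0,1):SE a1@(0,1):SE a2@(3,2):SE a3@(3,0):SE a4@(3,1):SE a5@(3,1):SE
t=3: a0@(1,2):SE a1@(1,2):SE a2@(0,3):SE a3@(0,1):SE a4@(0,2):SE a5@(0,2):SE

6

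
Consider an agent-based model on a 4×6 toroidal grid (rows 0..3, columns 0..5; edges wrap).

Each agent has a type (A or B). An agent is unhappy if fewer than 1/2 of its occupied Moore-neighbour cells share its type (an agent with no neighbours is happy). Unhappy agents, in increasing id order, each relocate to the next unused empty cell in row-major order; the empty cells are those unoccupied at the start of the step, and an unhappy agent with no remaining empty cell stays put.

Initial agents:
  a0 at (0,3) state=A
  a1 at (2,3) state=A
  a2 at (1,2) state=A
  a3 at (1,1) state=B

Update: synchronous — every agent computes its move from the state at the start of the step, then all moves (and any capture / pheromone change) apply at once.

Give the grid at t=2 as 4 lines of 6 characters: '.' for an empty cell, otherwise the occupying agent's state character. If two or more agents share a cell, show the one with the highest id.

t=1: a0@(0,3):A a1@(2,3):A a2@(1,2):A a3@(0,0):B
t=2: (unchanged — steady state)

B..A..
..A...
...A..
......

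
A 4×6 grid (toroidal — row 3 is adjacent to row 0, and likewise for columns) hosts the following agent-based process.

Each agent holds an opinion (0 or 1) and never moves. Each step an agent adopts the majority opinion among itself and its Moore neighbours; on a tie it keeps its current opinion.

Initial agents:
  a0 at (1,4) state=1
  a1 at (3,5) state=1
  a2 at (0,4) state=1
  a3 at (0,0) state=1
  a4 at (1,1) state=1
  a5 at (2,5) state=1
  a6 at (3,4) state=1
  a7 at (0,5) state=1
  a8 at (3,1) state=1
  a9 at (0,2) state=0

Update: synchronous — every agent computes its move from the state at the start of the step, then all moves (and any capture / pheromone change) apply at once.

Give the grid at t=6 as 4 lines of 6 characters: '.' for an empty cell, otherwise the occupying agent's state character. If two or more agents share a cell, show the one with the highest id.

t=1: a0@(1,4):1 a1@(3,5):1 a2@(0,4):1 a3@(0,0):1 a4@(1,1):1 a5@(2,5):1 a6@(3,4):1 a7@(0,5):1 a8@(3,1):1 a9@(0,2):1
t=2: (unchanged — steady state)

1.1.11
.1..1.
.....1
.1..11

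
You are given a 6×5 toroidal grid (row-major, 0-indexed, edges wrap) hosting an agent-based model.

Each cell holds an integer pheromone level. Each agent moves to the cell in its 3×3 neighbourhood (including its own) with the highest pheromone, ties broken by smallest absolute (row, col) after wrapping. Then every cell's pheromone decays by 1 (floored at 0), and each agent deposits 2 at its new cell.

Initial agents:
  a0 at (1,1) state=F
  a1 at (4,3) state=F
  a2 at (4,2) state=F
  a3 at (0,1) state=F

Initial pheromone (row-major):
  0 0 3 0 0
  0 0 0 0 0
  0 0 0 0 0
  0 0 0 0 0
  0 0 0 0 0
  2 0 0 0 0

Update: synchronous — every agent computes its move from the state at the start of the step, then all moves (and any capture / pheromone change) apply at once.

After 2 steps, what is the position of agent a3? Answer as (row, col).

(0, 2)

t=1: a0@(0,2) a1@(3,2) a2@(3,1) a3@(0,2) | pheromone: 0 0 6 0 0 / 0 0 0 0 0 / 0 0 0 0 0 / 0 2 2 0 0 / 0 0 0 0 0 / 1 0 0 0 0
t=2: a0@(0,2) a1@(3,1) a2@(3,1) a3@(0,2) | pheromone: 0 0 9 0 0 / 0 0 0 0 0 / 0 0 0 0 0 / 0 5 1 0 0 / 0 0 0 0 0 / 0 0 0 0 0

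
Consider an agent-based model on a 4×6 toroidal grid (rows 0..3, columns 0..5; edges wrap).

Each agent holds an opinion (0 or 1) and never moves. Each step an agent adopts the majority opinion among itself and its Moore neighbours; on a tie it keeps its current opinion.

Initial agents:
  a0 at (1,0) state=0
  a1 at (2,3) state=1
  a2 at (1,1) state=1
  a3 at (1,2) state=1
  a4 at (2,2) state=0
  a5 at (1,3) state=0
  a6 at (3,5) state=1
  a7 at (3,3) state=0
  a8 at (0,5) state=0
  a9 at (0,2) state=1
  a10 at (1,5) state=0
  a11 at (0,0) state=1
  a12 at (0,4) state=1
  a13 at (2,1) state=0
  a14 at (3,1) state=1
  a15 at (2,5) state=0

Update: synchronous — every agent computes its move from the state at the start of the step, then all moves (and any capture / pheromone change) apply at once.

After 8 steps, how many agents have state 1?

9

t=1: a0@(1,0):0 a1@(2,3):0 a2@(1,1):1 a3@(1,2):1 a4@(2,2):0 a5@(1,3):1 a6@(3,5):1 a7@(3,3):1 a8@(0,5):0 a9@(0,2):1 a10@(1,5):0 a11@(0,0):1 a12@(0,4):0 a13@(2,1):0 a14@(3,1):1 a15@(2,5):0
t=2: a0@(1,0):0 a1@(2,3):1 a2@(1,1):1 a3@(1,2):1 a4@(2,2):1 a5@(1,3):1 a6@(3,5):0 a7@(3,3):0 a8@(0,5):0 a9@(0,2):1 a10@(1,5):0 a11@(0,0):1 a12@(0,4):0 a13@(2,1):0 a14@(3,1):1 a15@(2,5):0
t=3: a0@(1,0):0 a1@(2,3):1 a2@(1,1):1 a3@(1,2):1 a4@(2,2):1 a5@(1,3):1 a6@(3,5):0 a7@(3,3):1 a8@(0,5):0 a9@(0,2):1 a10@(1,5):0 a11@(0,0):0 a12@(0,4):0 a13@(2,1):1 a14@(3,1):1 a15@(2,5):0
t=4: (unchanged — steady state)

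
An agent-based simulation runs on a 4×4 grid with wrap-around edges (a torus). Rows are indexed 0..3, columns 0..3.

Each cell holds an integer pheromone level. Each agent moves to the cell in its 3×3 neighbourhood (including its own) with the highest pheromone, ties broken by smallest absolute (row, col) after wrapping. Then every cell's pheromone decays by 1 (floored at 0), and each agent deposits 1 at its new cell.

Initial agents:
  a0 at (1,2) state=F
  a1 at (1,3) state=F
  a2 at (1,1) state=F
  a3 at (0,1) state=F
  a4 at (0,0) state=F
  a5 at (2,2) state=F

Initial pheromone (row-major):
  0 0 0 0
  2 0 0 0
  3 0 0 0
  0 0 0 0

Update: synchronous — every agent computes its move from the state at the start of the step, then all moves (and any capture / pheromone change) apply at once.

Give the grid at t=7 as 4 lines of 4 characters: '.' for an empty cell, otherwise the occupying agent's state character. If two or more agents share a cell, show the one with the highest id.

t=1: a0@(0,1) a1@(2,0) a2@(2,0) a3@(1,0) a4@(1,0) a5@(1,1) | pheromone: 0 1 0 0 / 3 1 0 0 / 4 0 0 0 / 0 0 0 0
t=2: a0@(1,0) a1@(2,0) a2@(2,0) a3@(2,0) a4@(2,0) a5@(2,0) | pheromone: 0 0 0 0 / 3 0 0 0 / 8 0 0 0 / 0 0 0 0
t=3: a0@(2,0) a1@(2,0) a2@(2,0) a3@(2,0) a4@(2,0) a5@(2,0) | pheromone: 0 0 0 0 / 2 0 0 0 / 13 0 0 0 / 0 0 0 0
t=4: a0@(2,0) a1@(2,0) a2@(2,0) a3@(2,0) a4@(2,0) a5@(2,0) | pheromone: 0 0 0 0 / 1 0 0 0 / 18 0 0 0 / 0 0 0 0
t=5: a0@(2,0) a1@(2,0) a2@(2,0) a3@(2,0) a4@(2,0) a5@(2,0) | pheromone: 0 0 0 0 / 0 0 0 0 / 23 0 0 0 / 0 0 0 0
t=6: a0@(2,0) a1@(2,0) a2@(2,0) a3@(2,0) a4@(2,0) a5@(2,0) | pheromone: 0 0 0 0 / 0 0 0 0 / 28 0 0 0 / 0 0 0 0
t=7: a0@(2,0) a1@(2,0) a2@(2,0) a3@(2,0) a4@(2,0) a5@(2,0) | pheromone: 0 0 0 0 / 0 0 0 0 / 33 0 0 0 / 0 0 0 0

....
....
F...
....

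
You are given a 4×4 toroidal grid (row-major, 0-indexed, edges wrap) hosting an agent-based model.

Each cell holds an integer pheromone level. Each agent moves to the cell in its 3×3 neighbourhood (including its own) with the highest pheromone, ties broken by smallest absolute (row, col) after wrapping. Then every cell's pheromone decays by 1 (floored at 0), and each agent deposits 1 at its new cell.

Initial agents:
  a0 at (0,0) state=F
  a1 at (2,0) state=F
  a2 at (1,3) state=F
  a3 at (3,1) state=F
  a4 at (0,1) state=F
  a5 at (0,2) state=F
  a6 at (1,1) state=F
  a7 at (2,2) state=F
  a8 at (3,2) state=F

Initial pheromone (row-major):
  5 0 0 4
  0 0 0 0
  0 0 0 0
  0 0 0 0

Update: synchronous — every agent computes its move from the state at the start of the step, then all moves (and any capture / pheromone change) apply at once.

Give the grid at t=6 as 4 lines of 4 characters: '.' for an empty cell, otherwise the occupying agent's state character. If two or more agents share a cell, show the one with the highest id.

t=1: a0@(0,0) a1@(1,0) a2@(0,0) a3@(0,0) a4@(0,0) a5@(0,3) a6@(0,0) a7@(1,1) a8@(0,3) | pheromone: 9 0 0 5 / 1 1 0 0 / 0 0 0 0 / 0 0 0 0
t=2: a0@(0,0) a1@(0,0) a2@(0,0) a3@(0,0) a4@(0,0) a5@(0,0) a6@(0,0) a7@(0,0) a8@(0,0) | pheromone: 17 0 0 4 / 0 0 0 0 / 0 0 0 0 / 0 0 0 0
t=3: a0@(0,0) a1@(0,0) a2@(0,0) a3@(0,0) a4@(0,0) a5@(0,0) a6@(0,0) a7@(0,0) a8@(0,0) | pheromone: 25 0 0 3 / 0 0 0 0 / 0 0 0 0 / 0 0 0 0
t=4: a0@(0,0) a1@(0,0) a2@(0,0) a3@(0,0) a4@(0,0) a5@(0,0) a6@(0,0) a7@(0,0) a8@(0,0) | pheromone: 33 0 0 2 / 0 0 0 0 / 0 0 0 0 / 0 0 0 0
t=5: a0@(0,0) a1@(0,0) a2@(0,0) a3@(0,0) a4@(0,0) a5@(0,0) a6@(0,0) a7@(0,0) a8@(0,0) | pheromone: 41 0 0 1 / 0 0 0 0 / 0 0 0 0 / 0 0 0 0
t=6: a0@(0,0) a1@(0,0) a2@(0,0) a3@(0,0) a4@(0,0) a5@(0,0) a6@(0,0) a7@(0,0) a8@(0,0) | pheromone: 49 0 0 0 / 0 0 0 0 / 0 0 0 0 / 0 0 0 0

F...
....
....
....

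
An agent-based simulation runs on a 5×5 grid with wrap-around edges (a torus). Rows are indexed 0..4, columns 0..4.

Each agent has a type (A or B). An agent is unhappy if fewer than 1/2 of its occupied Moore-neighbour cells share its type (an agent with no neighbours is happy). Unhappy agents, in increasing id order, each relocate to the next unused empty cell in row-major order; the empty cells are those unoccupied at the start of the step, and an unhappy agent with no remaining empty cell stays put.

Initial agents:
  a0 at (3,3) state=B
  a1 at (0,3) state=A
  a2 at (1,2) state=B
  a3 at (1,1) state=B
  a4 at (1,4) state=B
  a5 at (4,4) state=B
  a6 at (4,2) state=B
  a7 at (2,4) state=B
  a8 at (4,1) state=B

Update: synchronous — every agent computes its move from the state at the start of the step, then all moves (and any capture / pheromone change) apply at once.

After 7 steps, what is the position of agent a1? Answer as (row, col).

(0, 0)

t=1: a0@(3,3):B a1@(0,0):A a2@(1,2):B a3@(1,1):B a4@(1,4):B a5@(4,4):B a6@(4,2):B a7@(2,4):B a8@(4,1):B
t=2: a0@(3,3):B a1@(0,1):A a2@(1,2):B a3@(1,1):B a4@(1,4):B a5@(4,4):B a6@(4,2):B a7@(2,4):B a8@(4,1):B
t=3: a0@(3,3):B a1@(0,0):A a2@(1,2):B a3@(1,1):B a4@(1,4):B a5@(4,4):B a6@(4,2):B a7@(2,4):B a8@(4,1):B
t=4: a0@(3,3):B a1@(0,1):A a2@(1,2):B a3@(1,1):B a4@(1,4):B a5@(4,4):B a6@(4,2):B a7@(2,4):B a8@(4,1):B
t=5: a0@(3,3):B a1@(0,0):A a2@(1,2):B a3@(1,1):B a4@(1,4):B a5@(4,4):B a6@(4,2):B a7@(2,4):B a8@(4,1):B
t=6: a0@(3,3):B a1@(0,1):A a2@(1,2):B a3@(1,1):B a4@(1,4):B a5@(4,4):B a6@(4,2):B a7@(2,4):B a8@(4,1):B
t=7: a0@(3,3):B a1@(0,0):A a2@(1,2):B a3@(1,1):B a4@(1,4):B a5@(4,4):B a6@(4,2):B a7@(2,4):B a8@(4,1):B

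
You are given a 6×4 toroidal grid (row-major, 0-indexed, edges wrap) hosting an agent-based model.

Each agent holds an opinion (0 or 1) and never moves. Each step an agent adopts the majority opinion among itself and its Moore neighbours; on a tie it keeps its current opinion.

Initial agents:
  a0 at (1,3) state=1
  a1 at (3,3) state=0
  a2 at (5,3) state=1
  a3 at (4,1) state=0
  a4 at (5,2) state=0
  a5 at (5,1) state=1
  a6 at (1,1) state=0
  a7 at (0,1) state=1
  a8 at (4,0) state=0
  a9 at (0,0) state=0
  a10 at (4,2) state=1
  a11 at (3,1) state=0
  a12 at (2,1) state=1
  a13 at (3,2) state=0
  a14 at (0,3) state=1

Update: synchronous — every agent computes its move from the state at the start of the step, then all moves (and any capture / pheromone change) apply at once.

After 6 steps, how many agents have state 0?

11

t=1: a0@(1,3):1 a1@(3,3):0 a2@(5,3):1 a3@(4,1):0 a4@(5,2):1 a5@(5,1):0 a6@(1,1):0 a7@(0,1):0 a8@(4,0):0 a9@(0,0):1 a10@(4,2):0 a11@(3,1):0 a12@(2,1):0 a13@(3,2):0 a14@(0,3):1
t=2: a0@(1,3):1 a1@(3,3):0 a2@(5,3):1 a3@(4,1):0 a4@(5,2):0 a5@(5,1):0 a6@(1,1):0 a7@(0,1):0 a8@(4,0):0 a9@(0,0):1 a10@(4,2):0 a11@(3,1):0 a12@(2,1):0 a13@(3,2):0 a14@(0,3):1
t=3: (unchanged — steady state)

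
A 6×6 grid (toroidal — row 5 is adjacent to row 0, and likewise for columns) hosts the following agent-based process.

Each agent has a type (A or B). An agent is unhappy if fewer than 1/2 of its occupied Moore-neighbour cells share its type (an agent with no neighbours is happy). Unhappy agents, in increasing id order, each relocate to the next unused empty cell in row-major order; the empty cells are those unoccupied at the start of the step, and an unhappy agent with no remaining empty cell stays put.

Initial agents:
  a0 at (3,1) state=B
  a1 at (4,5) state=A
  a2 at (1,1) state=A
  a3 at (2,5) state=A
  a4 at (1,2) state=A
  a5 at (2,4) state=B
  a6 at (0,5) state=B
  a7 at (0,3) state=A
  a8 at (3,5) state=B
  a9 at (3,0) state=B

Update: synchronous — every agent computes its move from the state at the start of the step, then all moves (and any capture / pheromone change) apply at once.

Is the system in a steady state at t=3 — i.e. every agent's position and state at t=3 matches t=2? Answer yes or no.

no

t=1: a0@(3,1):B a1@(0,0):A a2@(1,1):A a3@(0,1):A a4@(1,2):A a5@(2,4):B a6@(0,5):B a7@(0,3):A a8@(3,5):B a9@(3,0):B
t=2: a0@(3,1):B a1@(0,0):A a2@(1,1):A a3@(0,1):A a4@(1,2):A a5@(2,4):B a6@(0,2):B a7@(0,3):A a8@(3,5):B a9@(3,0):B
t=3: a0@(3,1):B a1@(0,0):A a2@(1,1):A a3@(0,1):A a4@(1,2):A a5@(2,4):B a6@(0,4):B a7@(0,3):A a8@(3,5):B a9@(3,0):B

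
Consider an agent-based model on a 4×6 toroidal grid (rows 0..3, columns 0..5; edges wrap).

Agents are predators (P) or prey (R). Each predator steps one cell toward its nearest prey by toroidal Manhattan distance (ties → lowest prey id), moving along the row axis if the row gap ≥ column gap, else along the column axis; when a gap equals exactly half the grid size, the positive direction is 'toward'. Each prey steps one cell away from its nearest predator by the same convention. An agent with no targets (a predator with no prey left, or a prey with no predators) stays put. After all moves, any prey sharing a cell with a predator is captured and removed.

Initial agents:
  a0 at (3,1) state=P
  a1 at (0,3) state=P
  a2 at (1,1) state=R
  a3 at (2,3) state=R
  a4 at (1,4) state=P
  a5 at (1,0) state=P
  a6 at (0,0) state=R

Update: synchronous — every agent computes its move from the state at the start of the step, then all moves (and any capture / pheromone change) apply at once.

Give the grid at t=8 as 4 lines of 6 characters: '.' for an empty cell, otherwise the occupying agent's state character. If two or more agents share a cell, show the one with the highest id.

t=1: a0@(0,1):P a1@(1,3):P a2@(1,2):R a4@(2,4):P a5@(1,1):P a6@(3,0):R
t=2: a0@(1,1):P a1@(1,2):P a4@(2,3):P a5@(1,2):P a6@(2,0):R
t=3: a0@(2,1):P a1@(1,1):P a4@(2,4):P a5@(1,1):P a6@(3,0):R
t=4: a0@(3,1):P a1@(2,1):P a4@(2,5):P a5@(2,1):P a6@(0,0):R
t=5: a0@(0,1):P a1@(3,1):P a4@(3,5):P a5@(3,1):P a6@(1,0):R
t=6: a0@(1,1):P a1@(0,1):P a4@(0,5):P a5@(0,1):P a6@(2,0):R
t=7: a0@(2,1):P a1@(1,1):P a4@(1,5):P a5@(1,1):P a6@(3,0):R
t=8: a0@(3,1):P a1@(2,1):P a4@(2,5):P a5@(2,1):P a6@(0,0):R

R.....
......
.P...P
.P....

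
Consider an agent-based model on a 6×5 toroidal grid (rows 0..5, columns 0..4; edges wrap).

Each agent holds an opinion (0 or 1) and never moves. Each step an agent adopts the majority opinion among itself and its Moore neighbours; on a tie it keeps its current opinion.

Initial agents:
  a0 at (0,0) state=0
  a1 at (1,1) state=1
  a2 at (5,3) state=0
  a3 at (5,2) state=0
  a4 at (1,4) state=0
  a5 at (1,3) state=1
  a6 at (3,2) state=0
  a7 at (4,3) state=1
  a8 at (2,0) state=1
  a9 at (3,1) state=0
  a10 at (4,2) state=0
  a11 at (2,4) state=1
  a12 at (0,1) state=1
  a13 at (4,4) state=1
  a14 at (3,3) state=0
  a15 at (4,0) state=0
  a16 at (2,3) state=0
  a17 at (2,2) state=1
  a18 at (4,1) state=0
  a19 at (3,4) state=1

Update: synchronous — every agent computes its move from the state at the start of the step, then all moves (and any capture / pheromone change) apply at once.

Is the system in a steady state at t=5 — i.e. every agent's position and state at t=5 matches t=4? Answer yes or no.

t=1: a0@(0,0):0 a1@(1,1):1 a2@(5,3):0 a3@(5,2):0 a4@(1,4):0 a5@(1,3):1 a6@(3,2):0 a7@(4,3):0 a8@(2,0):1 a9@(3,1):0 a10@(4,2):0 a11@(2,4):1 a12@(0,1):1 a13@(4,4):1 a14@(3,3):1 a15@(4,0):0 a16@(2,3):0 a17@(2,2):0 a18@(4,1):0 a19@(3,4):1
t=2: a0@(0,0):0 a1@(1,1):1 a2@(5,3):0 a3@(5,2):0 a4@(1,4):0 a5@(1,3):0 a6@(3,2):0 a7@(4,3):0 a8@(2,0):1 a9@(3,1):0 a10@(4,2):0 a11@(2,4):1 a12@(0,1):1 a13@(4,4):1 a14@(3,3):0 a15@(4,0):0 a16@(2,3):0 a17@(2,2):0 a18@(4,1):0 a19@(3,4):1
t=3: a0@(0,0):0 a1@(1,1):1 a2@(5,3):0 a3@(5,2):0 a4@(1,4):0 a5@(1,3):0 a6@(3,2):0 a7@(4,3):0 a8@(2,0):1 a9@(3,1):0 a10@(4,2):0 a11@(2,4):0 a12@(0,1):1 a13@(4,4):0 a14@(3,3):0 a15@(4,0):0 a16@(2,3):0 a17@(2,2):0 a18@(4,1):0 a19@(3,4):1
t=4: a0@(0,0):0 a1@(1,1):1 a2@(5,3):0 a3@(5,2):0 a4@(1,4):0 a5@(1,3):0 a6@(3,2):0 a7@(4,3):0 a8@(2,0):1 a9@(3,1):0 a10@(4,2):0 a11@(2,4):0 a12@(0,1):1 a13@(4,4):0 a14@(3,3):0 a15@(4,0):0 a16@(2,3):0 a17@(2,2):0 a18@(4,1):0 a19@(3,4):0
t=5: a0@(0,0):0 a1@(1,1):1 a2@(5,3):0 a3@(5,2):0 a4@(1,4):0 a5@(1,3):0 a6@(3,2):0 a7@(4,3):0 a8@(2,0):0 a9@(3,1):0 a10@(4,2):0 a11@(2,4):0 a12@(0,1):1 a13@(4,4):0 a14@(3,3):0 a15@(4,0):0 a16@(2,3):0 a17@(2,2):0 a18@(4,1):0 a19@(3,4):0

no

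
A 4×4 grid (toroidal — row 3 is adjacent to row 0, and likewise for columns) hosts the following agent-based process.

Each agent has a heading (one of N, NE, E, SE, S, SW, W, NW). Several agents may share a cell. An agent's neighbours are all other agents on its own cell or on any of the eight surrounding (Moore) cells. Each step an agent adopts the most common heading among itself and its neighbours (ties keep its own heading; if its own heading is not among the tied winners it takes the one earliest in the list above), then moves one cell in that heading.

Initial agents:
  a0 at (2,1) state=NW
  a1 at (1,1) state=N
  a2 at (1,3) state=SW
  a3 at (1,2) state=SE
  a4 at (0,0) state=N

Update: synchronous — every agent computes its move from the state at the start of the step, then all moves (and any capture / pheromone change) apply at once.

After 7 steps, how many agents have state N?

t=1: a0@(1,0):NW a1@(0,1):N a2@(2,2):SW a3@(2,3):SE a4@(3,0):N
t=2: a0@(0,3):NW a1@(3,1):N a2@(3,1):SW a3@(3,0):SE a4@(2,0):N
t=3: a0@(3,2):NW a1@(2,1):N a2@(2,1):N a3@(2,0):N a4@(1,0):N
t=4: a0@(2,2):N a1@(1,1):N a2@(1,1):N a3@(1,0):N a4@(0,0):N
t=5: a0@(1,2):N a1@(0,1):N a2@(0,1):N a3@(0,0):N a4@(3,0):N
t=6: a0@(0,2):N a1@(3,1):N a2@(3,1):N a3@(3,0):N a4@(2,0):N
t=7: a0@(3,2):N a1@(2,1):N a2@(2,1):N a3@(2,0):N a4@(1,0):N

5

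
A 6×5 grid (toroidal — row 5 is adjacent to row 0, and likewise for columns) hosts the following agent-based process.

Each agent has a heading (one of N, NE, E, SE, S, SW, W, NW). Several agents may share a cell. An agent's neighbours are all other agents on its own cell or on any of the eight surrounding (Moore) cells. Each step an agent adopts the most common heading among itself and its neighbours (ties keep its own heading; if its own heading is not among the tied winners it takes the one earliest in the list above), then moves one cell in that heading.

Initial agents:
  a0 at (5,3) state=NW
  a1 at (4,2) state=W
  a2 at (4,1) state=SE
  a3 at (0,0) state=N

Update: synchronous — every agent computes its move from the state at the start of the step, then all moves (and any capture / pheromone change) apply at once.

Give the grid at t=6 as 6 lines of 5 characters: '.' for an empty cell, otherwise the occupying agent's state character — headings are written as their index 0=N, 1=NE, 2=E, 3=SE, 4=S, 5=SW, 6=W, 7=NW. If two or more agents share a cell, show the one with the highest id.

0....
.....
.....
.....
.63..
..7..

t=1: a0@(4,2):NW a1@(4,1):W a2@(5,2):SE a3@(5,0):N
t=2: a0@(3,1):NW a1@(4,0):W a2@(0,3):SE a3@(4,0):N
t=3: a0@(2,0):NW a1@(4,4):W a2@(1,4):SE a3@(3,0):N
t=4: a0@(1,4):NW a1@(4,3):W a2@(2,0):SE a3@(2,0):N
t=5: a0@(0,3):NW a1@(4,2):W a2@(3,1):SE a3@(1,0):N
t=6: a0@(5,2):NW a1@(4,1):W a2@(4,2):SE a3@(0,0):N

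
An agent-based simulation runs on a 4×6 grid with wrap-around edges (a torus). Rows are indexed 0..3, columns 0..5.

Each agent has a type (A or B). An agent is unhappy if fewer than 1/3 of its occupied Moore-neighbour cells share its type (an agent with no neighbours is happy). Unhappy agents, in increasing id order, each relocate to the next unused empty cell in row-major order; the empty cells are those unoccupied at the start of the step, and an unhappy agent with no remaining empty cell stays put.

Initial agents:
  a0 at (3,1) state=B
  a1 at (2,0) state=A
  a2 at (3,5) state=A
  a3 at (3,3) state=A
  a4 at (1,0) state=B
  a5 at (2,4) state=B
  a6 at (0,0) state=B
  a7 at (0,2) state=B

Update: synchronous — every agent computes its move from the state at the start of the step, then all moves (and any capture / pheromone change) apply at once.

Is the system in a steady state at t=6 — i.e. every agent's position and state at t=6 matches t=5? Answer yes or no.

t=1: a0@(3,1):B a1@(2,0):A a2@(3,5):A a3@(0,1):A a4@(1,0):B a5@(0,3):B a6@(0,0):B a7@(0,2):B
t=2: a0@(3,1):B a1@(2,0):A a2@(3,5):A a3@(0,4):A a4@(1,0):B a5@(0,3):B a6@(0,0):B a7@(0,2):B
t=3: (unchanged — steady state)

yes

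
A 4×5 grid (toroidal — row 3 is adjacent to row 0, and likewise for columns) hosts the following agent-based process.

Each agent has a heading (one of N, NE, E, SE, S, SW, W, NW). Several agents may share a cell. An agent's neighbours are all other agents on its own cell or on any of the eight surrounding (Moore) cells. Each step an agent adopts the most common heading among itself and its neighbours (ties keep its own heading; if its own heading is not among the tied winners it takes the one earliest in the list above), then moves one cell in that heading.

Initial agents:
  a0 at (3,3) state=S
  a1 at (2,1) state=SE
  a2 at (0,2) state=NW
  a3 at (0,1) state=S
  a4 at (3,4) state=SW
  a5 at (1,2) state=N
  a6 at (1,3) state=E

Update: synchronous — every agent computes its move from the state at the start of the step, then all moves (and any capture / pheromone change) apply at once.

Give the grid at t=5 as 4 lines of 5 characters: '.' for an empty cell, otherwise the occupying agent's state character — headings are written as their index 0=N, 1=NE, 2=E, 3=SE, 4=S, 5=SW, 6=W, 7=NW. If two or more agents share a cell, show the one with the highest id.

..44.
.44..
..4..
...4.

t=1: a0@(0,3):S a1@(3,2):SE a2@(1,2):S a3@(1,1):S a4@(0,3):SW a5@(0,2):N a6@(1,4):E
t=2: a0@(1,3):S a1@(0,3):SE a2@(2,2):S a3@(2,1):S a4@(1,3):S a5@(1,2):S a6@(1,0):E
t=3: a0@(2,3):S a1@(1,3):S a2@(3,2):S a3@(3,1):S a4@(2,3):S a5@(2,2):S a6@(1,1):E
t=4: a0@(3,3):S a1@(2,3):S a2@(0,2):S a3@(0,1):S a4@(3,3):S a5@(3,2):S a6@(1,2):E
t=5: a0@(0,3):S a1@(3,3):S a2@(1,2):S a3@(1,1):S a4@(0,3):S a5@(0,2):S a6@(2,2):S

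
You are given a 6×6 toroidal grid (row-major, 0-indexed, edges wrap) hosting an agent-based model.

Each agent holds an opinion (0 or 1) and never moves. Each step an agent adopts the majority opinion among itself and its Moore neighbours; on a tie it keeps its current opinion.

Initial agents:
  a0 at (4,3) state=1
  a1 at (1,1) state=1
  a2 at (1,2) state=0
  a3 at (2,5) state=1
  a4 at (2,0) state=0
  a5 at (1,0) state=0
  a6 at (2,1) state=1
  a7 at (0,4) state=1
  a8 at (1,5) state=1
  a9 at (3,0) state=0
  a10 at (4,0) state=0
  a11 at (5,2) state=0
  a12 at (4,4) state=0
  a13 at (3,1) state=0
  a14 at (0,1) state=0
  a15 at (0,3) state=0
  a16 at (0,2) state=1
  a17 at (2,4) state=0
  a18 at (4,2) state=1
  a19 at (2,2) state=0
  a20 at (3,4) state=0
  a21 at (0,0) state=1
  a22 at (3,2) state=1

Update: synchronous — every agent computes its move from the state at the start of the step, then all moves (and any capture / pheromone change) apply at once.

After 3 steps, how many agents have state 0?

19

t=1: a0@(4,3):1 a1@(1,1):0 a2@(1,2):0 a3@(2,5):0 a4@(2,0):0 a5@(1,0):1 a6@(2,1):0 a7@(0,4):1 a8@(1,5):1 a9@(3,0):0 a10@(4,0):0 a11@(5,2):0 a12@(4,4):0 a13@(3,1):0 a14@(0,1):0 a15@(0,3):0 a16@(0,2):0 a17@(2,4):0 a18@(4,2):1 a19@(2,2):0 a20@(3,4):0 a21@(0,0):1 a22@(3,2):1
t=2: a0@(4,3):1 a1@(1,1):0 a2@(1,2):0 a3@(2,5):0 a4@(2,0):0 a5@(1,0):0 a6@(2,1):0 a7@(0,4):1 a8@(1,5):1 a9@(3,0):0 a10@(4,0):0 a11@(5,2):0 a12@(4,4):0 a13@(3,1):0 a14@(0,1):0 a15@(0,3):0 a16@(0,2):0 a17@(2,4):0 a18@(4,2):1 a19@(2,2):0 a20@(3,4):0 a21@(0,0):1 a22@(3,2):1
t=3: a0@(4,3):1 a1@(1,1):0 a2@(1,2):0 a3@(2,5):0 a4@(2,0):0 a5@(1,0):0 a6@(2,1):0 a7@(0,4):1 a8@(1,5):0 a9@(3,0):0 a10@(4,0):0 a11@(5,2):0 a12@(4,4):0 a13@(3,1):0 a14@(0,1):0 a15@(0,3):0 a16@(0,2):0 a17@(2,4):0 a18@(4,2):1 a19@(2,2):0 a20@(3,4):0 a21@(0,0):0 a22@(3,2):1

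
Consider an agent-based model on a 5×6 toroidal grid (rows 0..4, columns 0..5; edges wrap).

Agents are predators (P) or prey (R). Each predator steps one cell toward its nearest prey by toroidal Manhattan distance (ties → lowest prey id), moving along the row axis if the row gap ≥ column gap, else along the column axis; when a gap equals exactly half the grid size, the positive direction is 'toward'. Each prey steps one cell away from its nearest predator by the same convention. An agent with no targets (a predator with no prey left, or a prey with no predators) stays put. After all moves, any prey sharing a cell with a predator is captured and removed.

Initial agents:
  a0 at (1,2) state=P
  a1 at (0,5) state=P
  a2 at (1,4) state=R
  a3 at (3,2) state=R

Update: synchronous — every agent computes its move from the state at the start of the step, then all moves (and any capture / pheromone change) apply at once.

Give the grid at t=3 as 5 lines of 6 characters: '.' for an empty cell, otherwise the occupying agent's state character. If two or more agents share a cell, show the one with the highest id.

......
......
P.R...
......
...P..

t=1: a0@(1,3):P a1@(1,5):P a3@(4,2):R
t=2: a0@(0,3):P a1@(1,0):P a3@(3,2):R
t=3: a0@(4,3):P a1@(2,0):P a3@(2,2):R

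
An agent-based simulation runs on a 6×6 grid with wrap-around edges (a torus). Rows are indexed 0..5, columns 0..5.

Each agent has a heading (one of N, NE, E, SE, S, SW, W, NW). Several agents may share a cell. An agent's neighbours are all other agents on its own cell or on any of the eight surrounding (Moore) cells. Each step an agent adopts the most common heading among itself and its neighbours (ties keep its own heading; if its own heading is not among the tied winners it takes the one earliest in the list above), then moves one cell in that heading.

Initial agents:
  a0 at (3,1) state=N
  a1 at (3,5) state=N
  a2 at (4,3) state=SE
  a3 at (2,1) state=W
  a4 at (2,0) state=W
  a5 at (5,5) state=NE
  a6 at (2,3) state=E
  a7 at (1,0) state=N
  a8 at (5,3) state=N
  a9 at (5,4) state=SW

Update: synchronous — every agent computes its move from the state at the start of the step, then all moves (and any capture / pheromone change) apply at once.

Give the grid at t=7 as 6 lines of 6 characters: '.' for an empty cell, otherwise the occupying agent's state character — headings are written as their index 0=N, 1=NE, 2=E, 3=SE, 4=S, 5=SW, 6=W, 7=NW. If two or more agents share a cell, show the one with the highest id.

t=1: a0@(3,0):W a1@(2,5):N a2@(5,4):SE a3@(2,0):W a4@(1,0):N a5@(4,0):NE a6@(2,4):E a7@(1,5):W a8@(4,3):N a9@(0,3):SW
t=2: a0@(3,5):W a1@(2,4):W a2@(0,5):SE a3@(2,5):W a4@(0,0):N a5@(3,1):NE a6@(2,5):E a7@(1,4):W a8@(3,3):N a9@(1,2):SW
t=3: a0@(3,4):W a1@(2,3):W a2@(1,0):SE a3@(2,4):W a4@(5,0):N a5@(2,2):NE a6@(2,4):W a7@(1,3):W a8@(2,3):N a9@(2,1):SW
t=4: a0@(3,3):W a1@(2,2):W a2@(2,1):SE a3@(2,3):W a4@(4,0):N a5@(2,1):W a6@(2,3):W a7@(1,2):W a8@(2,2):W a9@(3,0):SW
t=5: a0@(3,2):W a1@(2,1):W a2@(2,0):W a3@(2,2):W a4@(3,0):N a5@(2,0):W a6@(2,2):W a7@(1,1):W a8@(2,1):W a9@(4,5):SW
t=6: a0@(3,1):W a1@(2,0):W a2@(2,5):W a3@(2,1):W a4@(3,5):W a5@(2,5):W a6@(2,1):W a7@(1,0):W a8@(2,0):W a9@(5,4):SW
t=7: a0@(3,0):W a1@(2,5):W a2@(2,4):W a3@(2,0):W a4@(3,4):W a5@(2,4):W a6@(2,0):W a7@(1,5):W a8@(2,5):W a9@(0,3):SW

...5..
.....6
6...66
6...6.
......
......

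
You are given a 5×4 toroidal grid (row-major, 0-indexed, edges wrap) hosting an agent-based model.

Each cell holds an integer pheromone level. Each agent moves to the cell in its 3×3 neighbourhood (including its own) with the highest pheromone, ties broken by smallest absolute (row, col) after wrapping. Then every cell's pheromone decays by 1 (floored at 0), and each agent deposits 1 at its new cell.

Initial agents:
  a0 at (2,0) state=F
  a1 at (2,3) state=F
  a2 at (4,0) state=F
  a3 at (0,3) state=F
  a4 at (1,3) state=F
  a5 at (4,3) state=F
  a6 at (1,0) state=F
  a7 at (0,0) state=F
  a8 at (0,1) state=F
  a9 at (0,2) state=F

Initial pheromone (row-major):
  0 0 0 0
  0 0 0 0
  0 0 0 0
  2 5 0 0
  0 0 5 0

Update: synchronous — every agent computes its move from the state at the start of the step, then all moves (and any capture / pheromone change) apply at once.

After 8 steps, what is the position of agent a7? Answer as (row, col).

t=1: a0@(3,1) a1@(3,0) a2@(3,1) a3@(4,2) a4@(0,0) a5@(4,2) a6@(0,0) a7@(0,0) a8@(4,2) a9@(4,2) | pheromone: 3 0 0 0 / 0 0 0 0 / 0 0 0 0 / 2 6 0 0 / 0 0 8 0
t=2: a0@(4,2) a1@(3,1) a2@(4,2) a3@(4,2) a4@(0,0) a5@(4,2) a6@(0,0) a7@(0,0) a8@(4,2) a9@(4,2) | pheromone: 5 0 0 0 / 0 0 0 0 / 0 0 0 0 / 1 6 0 0 / 0 0 13 0
t=3: a0@(4,2) a1@(4,2) a2@(4,2) a3@(4,2) a4@(0,0) a5@(4,2) a6@(0,0) a7@(0,0) a8@(4,2) a9@(4,2) | pheromone: 7 0 0 0 / 0 0 0 0 / 0 0 0 0 / 0 5 0 0 / 0 0 19 0
t=4: a0@(4,2) a1@(4,2) a2@(4,2) a3@(4,2) a4@(0,0) a5@(4,2) a6@(0,0) a7@(0,0) a8@(4,2) a9@(4,2) | pheromone: 9 0 0 0 / 0 0 0 0 / 0 0 0 0 / 0 4 0 0 / 0 0 25 0
t=5: a0@(4,2) a1@(4,2) a2@(4,2) a3@(4,2) a4@(0,0) a5@(4,2) a6@(0,0) a7@(0,0) a8@(4,2) a9@(4,2) | pheromone: 11 0 0 0 / 0 0 0 0 / 0 0 0 0 / 0 3 0 0 / 0 0 31 0
t=6: a0@(4,2) a1@(4,2) a2@(4,2) a3@(4,2) a4@(0,0) a5@(4,2) a6@(0,0) a7@(0,0) a8@(4,2) a9@(4,2) | pheromone: 13 0 0 0 / 0 0 0 0 / 0 0 0 0 / 0 2 0 0 / 0 0 37 0
t=7: a0@(4,2) a1@(4,2) a2@(4,2) a3@(4,2) a4@(0,0) a5@(4,2) a6@(0,0) a7@(0,0) a8@(4,2) a9@(4,2) | pheromone: 15 0 0 0 / 0 0 0 0 / 0 0 0 0 / 0 1 0 0 / 0 0 43 0
t=8: a0@(4,2) a1@(4,2) a2@(4,2) a3@(4,2) a4@(0,0) a5@(4,2) a6@(0,0) a7@(0,0) a8@(4,2) a9@(4,2) | pheromone: 17 0 0 0 / 0 0 0 0 / 0 0 0 0 / 0 0 0 0 / 0 0 49 0

(0, 0)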